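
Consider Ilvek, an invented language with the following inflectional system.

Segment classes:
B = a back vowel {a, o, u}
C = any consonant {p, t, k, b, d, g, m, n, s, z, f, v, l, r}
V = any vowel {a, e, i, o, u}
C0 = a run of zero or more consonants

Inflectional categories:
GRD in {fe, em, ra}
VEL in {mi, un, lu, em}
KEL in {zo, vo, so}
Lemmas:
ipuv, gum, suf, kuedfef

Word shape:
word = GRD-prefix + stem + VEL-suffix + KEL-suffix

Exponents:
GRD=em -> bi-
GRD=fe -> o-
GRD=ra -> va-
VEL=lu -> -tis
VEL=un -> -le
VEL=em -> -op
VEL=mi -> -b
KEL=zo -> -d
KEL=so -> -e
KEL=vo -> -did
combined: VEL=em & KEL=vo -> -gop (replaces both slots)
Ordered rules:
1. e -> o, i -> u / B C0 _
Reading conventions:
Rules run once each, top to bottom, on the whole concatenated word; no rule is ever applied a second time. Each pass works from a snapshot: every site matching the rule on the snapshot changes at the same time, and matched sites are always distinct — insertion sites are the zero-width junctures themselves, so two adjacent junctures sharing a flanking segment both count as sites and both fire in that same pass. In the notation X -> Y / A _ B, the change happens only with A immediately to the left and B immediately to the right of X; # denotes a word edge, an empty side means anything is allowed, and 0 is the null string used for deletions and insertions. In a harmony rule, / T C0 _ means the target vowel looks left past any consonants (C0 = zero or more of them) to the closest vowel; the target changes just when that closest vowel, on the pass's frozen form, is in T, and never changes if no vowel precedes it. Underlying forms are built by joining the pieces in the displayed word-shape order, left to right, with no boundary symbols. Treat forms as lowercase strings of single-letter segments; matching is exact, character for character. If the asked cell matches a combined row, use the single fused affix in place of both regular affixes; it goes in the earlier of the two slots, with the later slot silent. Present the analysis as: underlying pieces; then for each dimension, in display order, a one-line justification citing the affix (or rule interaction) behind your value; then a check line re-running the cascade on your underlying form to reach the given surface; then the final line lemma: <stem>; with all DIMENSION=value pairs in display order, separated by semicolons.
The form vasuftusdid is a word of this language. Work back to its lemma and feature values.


underlying: va-suf-tis-did
GRD=ra - signalled by the affix va-
VEL=lu - signalled by the affix -tis
KEL=vo - signalled by the affix -did
check: vasuftisdid -> vasuftusdid
lemma: suf; GRD=ra; VEL=lu; KEL=vo


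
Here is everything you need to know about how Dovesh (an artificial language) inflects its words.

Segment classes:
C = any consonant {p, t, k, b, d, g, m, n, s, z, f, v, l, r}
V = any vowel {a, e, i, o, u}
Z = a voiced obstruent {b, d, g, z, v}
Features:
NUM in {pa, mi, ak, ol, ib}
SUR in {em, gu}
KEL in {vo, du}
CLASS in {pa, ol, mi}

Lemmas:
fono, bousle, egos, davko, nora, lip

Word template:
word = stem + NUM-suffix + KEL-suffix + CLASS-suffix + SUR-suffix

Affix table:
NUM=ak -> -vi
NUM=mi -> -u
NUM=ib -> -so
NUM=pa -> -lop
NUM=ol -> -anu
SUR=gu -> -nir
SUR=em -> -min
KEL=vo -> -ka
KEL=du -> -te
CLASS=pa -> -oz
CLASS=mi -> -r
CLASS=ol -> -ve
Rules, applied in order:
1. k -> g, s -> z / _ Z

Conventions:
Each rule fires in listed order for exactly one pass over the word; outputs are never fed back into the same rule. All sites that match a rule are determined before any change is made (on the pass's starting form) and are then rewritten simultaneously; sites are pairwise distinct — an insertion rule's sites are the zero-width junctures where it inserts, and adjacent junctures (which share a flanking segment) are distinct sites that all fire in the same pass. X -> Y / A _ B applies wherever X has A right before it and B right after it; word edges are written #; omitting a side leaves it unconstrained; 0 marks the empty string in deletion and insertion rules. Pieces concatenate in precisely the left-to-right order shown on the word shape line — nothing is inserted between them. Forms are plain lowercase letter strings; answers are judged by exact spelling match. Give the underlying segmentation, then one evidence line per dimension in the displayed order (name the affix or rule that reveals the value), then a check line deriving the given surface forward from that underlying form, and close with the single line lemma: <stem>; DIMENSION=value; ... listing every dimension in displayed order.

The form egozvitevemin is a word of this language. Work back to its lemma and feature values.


underlying: egos-vi-te-ve-min
NUM=ak - signalled by the affix -vi
SUR=em - signalled by the affix -min
KEL=du - signalled by the affix -te
CLASS=ol - signalled by the affix -ve
check: egosvitevemin -> egozvitevemin
lemma: egos; NUM=ak; SUR=em; KEL=du; CLASS=ol


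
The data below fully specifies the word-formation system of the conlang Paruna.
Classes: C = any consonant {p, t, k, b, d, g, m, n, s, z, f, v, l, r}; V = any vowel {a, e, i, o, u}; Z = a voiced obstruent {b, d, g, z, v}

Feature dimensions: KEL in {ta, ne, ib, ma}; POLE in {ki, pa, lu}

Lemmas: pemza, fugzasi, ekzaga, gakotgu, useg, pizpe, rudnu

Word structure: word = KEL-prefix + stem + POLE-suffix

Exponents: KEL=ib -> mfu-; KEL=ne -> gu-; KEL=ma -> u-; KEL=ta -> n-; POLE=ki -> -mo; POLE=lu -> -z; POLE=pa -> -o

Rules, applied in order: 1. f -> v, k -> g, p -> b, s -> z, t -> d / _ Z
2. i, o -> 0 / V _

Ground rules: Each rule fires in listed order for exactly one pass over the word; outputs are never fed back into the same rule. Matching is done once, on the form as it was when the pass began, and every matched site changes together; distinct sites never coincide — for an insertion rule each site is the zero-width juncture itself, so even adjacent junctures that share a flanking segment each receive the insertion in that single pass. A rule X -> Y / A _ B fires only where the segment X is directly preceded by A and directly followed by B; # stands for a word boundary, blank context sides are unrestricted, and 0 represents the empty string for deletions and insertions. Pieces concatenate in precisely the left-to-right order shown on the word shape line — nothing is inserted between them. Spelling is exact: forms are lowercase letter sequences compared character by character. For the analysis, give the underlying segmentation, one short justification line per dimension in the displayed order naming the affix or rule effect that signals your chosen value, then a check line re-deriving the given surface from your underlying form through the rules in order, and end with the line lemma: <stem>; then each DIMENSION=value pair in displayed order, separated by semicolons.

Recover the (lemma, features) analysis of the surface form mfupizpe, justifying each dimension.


underlying: mfu-pizpe-o
KEL=ib - signalled by the affix mfu-
POLE=pa - signalled by the affix -o
check: mfupizpeo -> mfupizpeo -> mfupizpe
lemma: pizpe; KEL=ib; POLE=pa


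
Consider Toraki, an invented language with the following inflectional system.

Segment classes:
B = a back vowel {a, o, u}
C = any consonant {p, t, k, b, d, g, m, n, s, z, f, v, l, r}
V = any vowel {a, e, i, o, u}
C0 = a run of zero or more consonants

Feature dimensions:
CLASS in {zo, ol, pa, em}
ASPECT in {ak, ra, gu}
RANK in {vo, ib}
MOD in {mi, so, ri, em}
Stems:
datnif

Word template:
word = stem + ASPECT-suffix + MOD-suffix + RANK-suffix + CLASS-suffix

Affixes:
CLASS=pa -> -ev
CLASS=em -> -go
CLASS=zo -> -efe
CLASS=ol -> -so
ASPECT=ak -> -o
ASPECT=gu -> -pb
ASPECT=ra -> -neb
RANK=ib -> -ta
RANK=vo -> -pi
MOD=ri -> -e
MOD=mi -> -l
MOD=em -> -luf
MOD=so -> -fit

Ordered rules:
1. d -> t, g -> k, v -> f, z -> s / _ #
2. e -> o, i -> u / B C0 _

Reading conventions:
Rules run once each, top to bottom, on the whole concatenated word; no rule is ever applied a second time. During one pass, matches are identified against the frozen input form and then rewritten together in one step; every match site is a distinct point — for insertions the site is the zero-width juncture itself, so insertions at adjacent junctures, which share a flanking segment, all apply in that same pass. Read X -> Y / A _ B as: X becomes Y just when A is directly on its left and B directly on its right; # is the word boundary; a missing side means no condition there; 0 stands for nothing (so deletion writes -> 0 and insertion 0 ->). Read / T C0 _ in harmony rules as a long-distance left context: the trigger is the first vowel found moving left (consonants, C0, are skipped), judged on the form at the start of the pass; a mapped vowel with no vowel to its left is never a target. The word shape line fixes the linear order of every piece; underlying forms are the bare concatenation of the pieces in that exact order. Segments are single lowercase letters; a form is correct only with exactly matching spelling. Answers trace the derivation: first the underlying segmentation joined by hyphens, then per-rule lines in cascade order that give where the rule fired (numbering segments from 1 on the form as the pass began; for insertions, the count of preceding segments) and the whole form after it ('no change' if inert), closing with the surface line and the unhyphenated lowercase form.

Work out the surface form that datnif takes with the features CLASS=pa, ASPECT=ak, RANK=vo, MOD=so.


underlying: datnif-o-fit-pi-ev
1. d -> t, g -> k, v -> f, z -> s / _ #: fires at position(s) 14: datnifofitpief
2. e -> o, i -> u / B C0 _: fires at position(s) 5, 9: datnufofutpief
surface: datnufofutpief


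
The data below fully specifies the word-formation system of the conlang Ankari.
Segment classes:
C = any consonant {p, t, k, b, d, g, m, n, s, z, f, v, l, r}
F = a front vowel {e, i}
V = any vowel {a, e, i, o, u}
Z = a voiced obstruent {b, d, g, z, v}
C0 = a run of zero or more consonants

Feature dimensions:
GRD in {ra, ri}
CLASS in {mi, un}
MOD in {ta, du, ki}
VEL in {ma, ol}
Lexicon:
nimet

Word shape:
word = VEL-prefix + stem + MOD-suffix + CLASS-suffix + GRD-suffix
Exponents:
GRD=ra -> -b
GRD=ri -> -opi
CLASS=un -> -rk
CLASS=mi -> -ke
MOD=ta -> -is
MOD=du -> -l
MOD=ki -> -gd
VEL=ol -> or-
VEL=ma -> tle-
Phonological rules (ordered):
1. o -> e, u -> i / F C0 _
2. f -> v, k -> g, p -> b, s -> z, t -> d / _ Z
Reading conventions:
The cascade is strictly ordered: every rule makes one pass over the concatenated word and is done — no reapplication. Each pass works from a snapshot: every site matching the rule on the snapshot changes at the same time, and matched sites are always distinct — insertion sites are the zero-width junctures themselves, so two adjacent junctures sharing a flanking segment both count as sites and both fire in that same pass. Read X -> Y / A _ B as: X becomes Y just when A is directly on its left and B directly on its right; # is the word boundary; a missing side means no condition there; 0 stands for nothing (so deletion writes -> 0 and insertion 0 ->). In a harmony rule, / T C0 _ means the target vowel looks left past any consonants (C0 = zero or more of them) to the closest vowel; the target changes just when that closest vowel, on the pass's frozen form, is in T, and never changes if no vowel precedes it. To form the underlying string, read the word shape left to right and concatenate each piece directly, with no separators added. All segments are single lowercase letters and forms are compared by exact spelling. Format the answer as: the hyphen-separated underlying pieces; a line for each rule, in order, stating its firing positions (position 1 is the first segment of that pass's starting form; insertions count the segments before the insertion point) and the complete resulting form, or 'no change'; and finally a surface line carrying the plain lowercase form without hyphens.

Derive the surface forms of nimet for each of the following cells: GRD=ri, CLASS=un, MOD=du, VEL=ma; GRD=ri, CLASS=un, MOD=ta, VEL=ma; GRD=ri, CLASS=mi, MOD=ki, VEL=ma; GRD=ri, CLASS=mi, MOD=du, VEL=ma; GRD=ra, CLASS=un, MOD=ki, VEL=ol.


cell GRD=ri, CLASS=un, MOD=du, VEL=ma:
underlying: tle-nimet-l-rk-opi
1. o -> e, u -> i / F C0 _: fires at position(s) 12: tlenimetlrkepi
2. f -> v, k -> g, p -> b, s -> z, t -> d / _ Z: no change
surface: tlenimetlrkepi

cell GRD=ri, CLASS=un, MOD=ta, VEL=ma:
underlying: tle-nimet-is-rk-opi
1. o -> e, u -> i / F C0 _: fires at position(s) 13: tlenimetisrkepi
2. f -> v, k -> g, p -> b, s -> z, t -> d / _ Z: no change
surface: tlenimetisrkepi

cell GRD=ri, CLASS=mi, MOD=ki, VEL=ma:
underlying: tle-nimet-gd-ke-opi
1. o -> e, u -> i / F C0 _: fires at position(s) 13: tlenimetgdkeepi
2. f -> v, k -> g, p -> b, s -> z, t -> d / _ Z: fires at position(s) 8: tlenimedgdkeepi
surface: tlenimedgdkeepi

cell GRD=ri, CLASS=mi, MOD=du, VEL=ma:
underlying: tle-nimet-l-ke-opi
1. o -> e, u -> i / F C0 _: fires at position(s) 12: tlenimetlkeepi
2. f -> v, k -> g, p -> b, s -> z, t -> d / _ Z: no change
surface: tlenimetlkeepi

cell GRD=ra, CLASS=un, MOD=ki, VEL=ol:
underlying: or-nimet-gd-rk-b
1. o -> e, u -> i / F C0 _: no change
2. f -> v, k -> g, p -> b, s -> z, t -> d / _ Z: fires at position(s) 7, 11: ornimedgdrgb
surface: ornimedgdrgb


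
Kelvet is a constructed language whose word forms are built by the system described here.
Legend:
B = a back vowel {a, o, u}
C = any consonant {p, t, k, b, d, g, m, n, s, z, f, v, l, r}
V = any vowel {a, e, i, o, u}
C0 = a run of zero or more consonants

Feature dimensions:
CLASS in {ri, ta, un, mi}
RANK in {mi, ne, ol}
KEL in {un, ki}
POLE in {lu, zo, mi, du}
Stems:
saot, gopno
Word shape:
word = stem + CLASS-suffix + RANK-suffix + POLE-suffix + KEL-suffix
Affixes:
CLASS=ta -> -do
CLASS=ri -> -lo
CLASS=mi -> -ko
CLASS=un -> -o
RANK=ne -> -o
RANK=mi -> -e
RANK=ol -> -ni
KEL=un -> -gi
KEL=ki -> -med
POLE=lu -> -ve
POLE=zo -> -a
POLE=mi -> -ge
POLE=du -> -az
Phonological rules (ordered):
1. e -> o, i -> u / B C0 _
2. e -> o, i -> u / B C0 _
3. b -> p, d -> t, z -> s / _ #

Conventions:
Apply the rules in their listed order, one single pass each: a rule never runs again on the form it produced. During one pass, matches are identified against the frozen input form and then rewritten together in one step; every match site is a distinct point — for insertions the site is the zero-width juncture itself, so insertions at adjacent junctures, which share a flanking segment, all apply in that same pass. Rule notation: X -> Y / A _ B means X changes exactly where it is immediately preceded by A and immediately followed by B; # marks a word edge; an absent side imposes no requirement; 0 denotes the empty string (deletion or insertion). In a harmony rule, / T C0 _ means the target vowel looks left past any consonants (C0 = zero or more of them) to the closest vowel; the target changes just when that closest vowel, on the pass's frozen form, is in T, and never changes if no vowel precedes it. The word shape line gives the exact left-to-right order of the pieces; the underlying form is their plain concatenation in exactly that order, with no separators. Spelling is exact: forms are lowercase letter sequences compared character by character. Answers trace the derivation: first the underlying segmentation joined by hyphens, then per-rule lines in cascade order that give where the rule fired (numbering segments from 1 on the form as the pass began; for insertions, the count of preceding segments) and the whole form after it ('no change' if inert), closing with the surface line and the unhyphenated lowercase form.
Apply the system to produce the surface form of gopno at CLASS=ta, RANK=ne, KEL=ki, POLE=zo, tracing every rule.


underlying: gopno-do-o-a-med
1. e -> o, i -> u / B C0 _: fires at position(s) 11: gopnodooamod
2. e -> o, i -> u / B C0 _: no change
3. b -> p, d -> t, z -> s / _ #: fires at position(s) 12: gopnodooamot
surface: gopnodooamot


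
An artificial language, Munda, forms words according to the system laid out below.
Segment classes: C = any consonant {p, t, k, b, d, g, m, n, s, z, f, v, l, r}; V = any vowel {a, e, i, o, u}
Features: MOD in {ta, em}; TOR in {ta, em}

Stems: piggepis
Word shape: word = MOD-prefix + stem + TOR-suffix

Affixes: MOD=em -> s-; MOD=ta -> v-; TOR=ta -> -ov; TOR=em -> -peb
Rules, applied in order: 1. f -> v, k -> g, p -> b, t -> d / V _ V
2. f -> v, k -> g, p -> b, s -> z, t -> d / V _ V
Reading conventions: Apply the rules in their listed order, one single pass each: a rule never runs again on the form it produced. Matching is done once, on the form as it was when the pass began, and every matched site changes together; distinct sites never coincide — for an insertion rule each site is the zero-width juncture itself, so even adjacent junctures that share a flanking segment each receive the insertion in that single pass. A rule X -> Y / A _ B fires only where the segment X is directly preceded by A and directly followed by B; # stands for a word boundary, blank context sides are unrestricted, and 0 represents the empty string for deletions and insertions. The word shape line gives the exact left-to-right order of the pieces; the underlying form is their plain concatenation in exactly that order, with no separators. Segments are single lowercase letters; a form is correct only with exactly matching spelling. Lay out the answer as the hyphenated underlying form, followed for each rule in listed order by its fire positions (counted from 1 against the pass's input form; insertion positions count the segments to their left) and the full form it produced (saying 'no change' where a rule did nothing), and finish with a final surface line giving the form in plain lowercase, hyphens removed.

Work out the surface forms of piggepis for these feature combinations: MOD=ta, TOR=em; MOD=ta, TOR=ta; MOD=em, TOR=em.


cell MOD=ta, TOR=em:
underlying: v-piggepis-peb
1. f -> v, k -> g, p -> b, t -> d / V _ V: fires at position(s) 7: vpiggebispeb
2. f -> v, k -> g, p -> b, s -> z, t -> d / V _ V: no change
surface: vpiggebispeb

cell MOD=ta, TOR=ta:
underlying: v-piggepis-ov
1. f -> v, k -> g, p -> b, t -> d / V _ V: fires at position(s) 7: vpiggebisov
2. f -> v, k -> g, p -> b, s -> z, t -> d / V _ V: fires at position(s) 9: vpiggebizov
surface: vpiggebizov

cell MOD=em, TOR=em:
underlying: s-piggepis-peb
1. f -> v, k -> g, p -> b, t -> d / V _ V: fires at position(s) 7: spiggebispeb
2. f -> v, k -> g, p -> b, s -> z, t -> d / V _ V: no change
surface: spiggebispeb


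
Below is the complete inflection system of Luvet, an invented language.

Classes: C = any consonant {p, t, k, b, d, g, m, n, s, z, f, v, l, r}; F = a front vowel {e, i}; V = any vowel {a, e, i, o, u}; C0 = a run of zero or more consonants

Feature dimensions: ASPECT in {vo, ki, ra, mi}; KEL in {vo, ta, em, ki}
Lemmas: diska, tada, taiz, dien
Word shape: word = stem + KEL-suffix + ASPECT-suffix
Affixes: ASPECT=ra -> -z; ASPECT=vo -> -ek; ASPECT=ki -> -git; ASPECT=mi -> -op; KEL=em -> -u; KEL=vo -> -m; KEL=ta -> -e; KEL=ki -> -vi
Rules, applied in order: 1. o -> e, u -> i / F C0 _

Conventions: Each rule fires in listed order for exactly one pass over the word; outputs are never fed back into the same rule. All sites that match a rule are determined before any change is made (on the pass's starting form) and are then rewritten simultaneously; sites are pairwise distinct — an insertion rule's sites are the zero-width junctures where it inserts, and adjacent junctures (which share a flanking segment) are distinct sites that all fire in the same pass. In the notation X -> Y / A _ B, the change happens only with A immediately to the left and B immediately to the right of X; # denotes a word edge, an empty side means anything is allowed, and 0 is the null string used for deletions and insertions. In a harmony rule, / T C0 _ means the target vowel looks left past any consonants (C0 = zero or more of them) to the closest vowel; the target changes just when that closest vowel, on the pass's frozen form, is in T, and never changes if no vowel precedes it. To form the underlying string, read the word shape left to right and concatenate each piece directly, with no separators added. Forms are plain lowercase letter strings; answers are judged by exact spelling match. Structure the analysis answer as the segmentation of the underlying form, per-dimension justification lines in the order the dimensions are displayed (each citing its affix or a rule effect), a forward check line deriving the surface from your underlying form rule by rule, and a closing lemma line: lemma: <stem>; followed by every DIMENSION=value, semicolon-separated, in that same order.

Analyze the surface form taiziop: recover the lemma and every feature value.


underlying: taiz-u-op
ASPECT=mi - signalled by the affix -op
KEL=em - signalled by the affix -u
check: taizuop -> taiziop
lemma: taiz; ASPECT=mi; KEL=em


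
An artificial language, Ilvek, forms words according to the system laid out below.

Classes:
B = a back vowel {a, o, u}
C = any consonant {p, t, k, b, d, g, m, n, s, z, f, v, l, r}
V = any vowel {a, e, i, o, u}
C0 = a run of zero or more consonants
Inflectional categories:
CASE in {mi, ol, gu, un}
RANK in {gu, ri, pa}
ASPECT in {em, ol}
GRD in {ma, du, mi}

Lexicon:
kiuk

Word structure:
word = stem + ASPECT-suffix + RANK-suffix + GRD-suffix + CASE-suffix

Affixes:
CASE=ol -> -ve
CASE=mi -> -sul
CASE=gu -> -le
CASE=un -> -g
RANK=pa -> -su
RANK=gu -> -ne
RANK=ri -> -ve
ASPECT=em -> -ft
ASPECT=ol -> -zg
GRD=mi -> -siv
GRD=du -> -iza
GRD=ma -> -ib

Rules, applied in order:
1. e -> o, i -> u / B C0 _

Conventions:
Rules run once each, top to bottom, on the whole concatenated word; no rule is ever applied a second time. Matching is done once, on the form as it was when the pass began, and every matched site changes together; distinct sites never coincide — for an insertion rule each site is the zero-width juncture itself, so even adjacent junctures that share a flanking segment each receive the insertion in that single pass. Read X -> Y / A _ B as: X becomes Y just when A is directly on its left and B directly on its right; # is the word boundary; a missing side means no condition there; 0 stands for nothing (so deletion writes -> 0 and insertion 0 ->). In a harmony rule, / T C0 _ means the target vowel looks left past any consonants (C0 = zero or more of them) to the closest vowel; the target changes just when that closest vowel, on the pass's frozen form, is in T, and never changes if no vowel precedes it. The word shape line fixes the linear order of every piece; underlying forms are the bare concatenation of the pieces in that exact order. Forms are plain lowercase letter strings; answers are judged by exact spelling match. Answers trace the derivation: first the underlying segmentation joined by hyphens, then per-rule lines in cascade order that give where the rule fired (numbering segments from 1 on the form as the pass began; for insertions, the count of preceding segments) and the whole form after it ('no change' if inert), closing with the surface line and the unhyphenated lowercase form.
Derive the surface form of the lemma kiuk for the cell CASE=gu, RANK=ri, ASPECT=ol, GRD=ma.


underlying: kiuk-zg-ve-ib-le
1. e -> o, i -> u / B C0 _: fires at position(s) 8: kiukzgvoible
surface: kiukzgvoible


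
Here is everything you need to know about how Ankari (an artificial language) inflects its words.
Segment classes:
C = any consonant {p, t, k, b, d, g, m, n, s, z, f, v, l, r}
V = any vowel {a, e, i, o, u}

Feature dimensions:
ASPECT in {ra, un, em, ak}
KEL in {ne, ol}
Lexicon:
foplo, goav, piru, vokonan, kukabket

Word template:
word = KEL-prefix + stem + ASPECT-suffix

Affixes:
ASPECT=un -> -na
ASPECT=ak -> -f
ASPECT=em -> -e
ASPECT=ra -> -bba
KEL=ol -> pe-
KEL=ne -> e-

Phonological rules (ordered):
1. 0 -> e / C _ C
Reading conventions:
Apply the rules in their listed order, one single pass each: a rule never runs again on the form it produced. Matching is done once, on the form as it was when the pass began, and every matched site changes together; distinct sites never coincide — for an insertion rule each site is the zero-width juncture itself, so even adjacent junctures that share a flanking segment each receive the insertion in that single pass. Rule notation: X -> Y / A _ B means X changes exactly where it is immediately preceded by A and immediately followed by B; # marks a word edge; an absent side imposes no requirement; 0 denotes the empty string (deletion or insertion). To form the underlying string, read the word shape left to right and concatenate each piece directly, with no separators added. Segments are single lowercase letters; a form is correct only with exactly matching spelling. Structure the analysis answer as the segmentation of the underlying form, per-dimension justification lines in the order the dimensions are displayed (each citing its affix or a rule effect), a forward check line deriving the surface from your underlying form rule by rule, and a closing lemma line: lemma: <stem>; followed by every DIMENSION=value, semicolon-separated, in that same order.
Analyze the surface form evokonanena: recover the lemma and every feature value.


underlying: e-vokonan-na
ASPECT=un - signalled by the affix -na
KEL=ne - signalled by the affix e-
check: evokonanna -> evokonanena
lemma: vokonan; ASPECT=un; KEL=ne


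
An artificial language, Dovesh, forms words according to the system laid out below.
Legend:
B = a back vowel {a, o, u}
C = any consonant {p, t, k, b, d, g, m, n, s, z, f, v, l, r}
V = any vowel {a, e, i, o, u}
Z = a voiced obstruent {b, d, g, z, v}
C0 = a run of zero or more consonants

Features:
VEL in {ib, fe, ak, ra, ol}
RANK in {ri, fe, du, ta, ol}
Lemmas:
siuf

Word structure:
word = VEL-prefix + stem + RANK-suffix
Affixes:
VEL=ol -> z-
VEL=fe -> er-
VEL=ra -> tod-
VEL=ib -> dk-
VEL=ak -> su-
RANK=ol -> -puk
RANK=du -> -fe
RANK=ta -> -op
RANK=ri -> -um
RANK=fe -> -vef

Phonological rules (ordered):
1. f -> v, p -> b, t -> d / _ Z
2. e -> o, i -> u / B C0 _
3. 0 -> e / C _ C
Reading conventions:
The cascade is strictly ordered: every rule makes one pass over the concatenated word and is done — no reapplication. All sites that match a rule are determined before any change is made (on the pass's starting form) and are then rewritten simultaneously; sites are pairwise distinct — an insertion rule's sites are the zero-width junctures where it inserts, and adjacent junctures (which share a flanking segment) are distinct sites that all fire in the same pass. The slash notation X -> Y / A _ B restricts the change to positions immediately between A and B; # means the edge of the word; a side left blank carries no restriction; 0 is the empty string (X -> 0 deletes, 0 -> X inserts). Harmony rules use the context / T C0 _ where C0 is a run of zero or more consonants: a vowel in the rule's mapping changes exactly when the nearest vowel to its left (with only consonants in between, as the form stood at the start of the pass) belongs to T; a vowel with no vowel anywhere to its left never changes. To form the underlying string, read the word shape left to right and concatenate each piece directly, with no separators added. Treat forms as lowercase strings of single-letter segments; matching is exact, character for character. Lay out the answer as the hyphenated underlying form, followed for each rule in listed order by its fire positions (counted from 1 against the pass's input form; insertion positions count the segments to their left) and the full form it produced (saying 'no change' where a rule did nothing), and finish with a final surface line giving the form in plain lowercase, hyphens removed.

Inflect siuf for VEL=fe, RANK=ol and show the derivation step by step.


underlying: er-siuf-puk
1. f -> v, p -> b, t -> d / _ Z: no change
2. e -> o, i -> u / B C0 _: no change
3. 0 -> e / C _ C: inserts after position(s) 2, 6: eresiufepuk
surface: eresiufepuk


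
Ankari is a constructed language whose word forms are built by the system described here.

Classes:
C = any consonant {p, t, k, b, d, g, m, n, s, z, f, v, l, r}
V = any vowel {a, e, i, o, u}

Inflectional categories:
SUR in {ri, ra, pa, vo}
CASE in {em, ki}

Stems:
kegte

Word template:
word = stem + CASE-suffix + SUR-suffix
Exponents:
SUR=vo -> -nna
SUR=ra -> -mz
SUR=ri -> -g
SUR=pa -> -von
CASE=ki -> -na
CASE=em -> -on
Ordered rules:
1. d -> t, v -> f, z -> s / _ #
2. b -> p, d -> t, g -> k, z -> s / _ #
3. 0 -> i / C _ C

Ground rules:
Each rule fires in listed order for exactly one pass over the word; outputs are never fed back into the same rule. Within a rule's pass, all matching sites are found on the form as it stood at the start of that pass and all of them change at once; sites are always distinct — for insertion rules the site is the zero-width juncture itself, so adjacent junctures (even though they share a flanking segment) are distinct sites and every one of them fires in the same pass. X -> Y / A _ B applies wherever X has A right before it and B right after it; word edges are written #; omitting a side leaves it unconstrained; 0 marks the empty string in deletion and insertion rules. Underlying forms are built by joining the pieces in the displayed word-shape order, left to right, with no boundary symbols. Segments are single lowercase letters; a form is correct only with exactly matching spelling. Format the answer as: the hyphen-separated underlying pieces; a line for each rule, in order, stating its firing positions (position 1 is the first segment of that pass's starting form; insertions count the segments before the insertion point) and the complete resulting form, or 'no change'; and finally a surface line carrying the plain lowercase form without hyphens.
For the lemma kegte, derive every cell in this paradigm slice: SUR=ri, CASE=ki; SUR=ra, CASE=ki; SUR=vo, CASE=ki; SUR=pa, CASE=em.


cell SUR=ri, CASE=ki:
underlying: kegte-na-g
1. d -> t, v -> f, z -> s / _ #: no change
2. b -> p, d -> t, g -> k, z -> s / _ #: fires at position(s) 8: kegtenak
3. 0 -> i / C _ C: inserts after position(s) 3: kegitenak
surface: kegitenak

cell SUR=ra, CASE=ki:
underlying: kegte-na-mz
1. d -> t, v -> f, z -> s / _ #: fires at position(s) 9: kegtenams
2. b -> p, d -> t, g -> k, z -> s / _ #: no change
3. 0 -> i / C _ C: inserts after position(s) 3, 8: kegitenamis
surface: kegitenamis

cell SUR=vo, CASE=ki:
underlying: kegte-na-nna
1. d -> t, v -> f, z -> s / _ #: no change
2. b -> p, d -> t, g -> k, z -> s / _ #: no change
3. 0 -> i / C _ C: inserts after position(s) 3, 8: kegitenanina
surface: kegitenanina

cell SUR=pa, CASE=em:
underlying: kegte-on-von
1. d -> t, v -> f, z -> s / _ #: no change
2. b -> p, d -> t, g -> k, z -> s / _ #: no change
3. 0 -> i / C _ C: inserts after position(s) 3, 7: kegiteonivon
surface: kegiteonivon


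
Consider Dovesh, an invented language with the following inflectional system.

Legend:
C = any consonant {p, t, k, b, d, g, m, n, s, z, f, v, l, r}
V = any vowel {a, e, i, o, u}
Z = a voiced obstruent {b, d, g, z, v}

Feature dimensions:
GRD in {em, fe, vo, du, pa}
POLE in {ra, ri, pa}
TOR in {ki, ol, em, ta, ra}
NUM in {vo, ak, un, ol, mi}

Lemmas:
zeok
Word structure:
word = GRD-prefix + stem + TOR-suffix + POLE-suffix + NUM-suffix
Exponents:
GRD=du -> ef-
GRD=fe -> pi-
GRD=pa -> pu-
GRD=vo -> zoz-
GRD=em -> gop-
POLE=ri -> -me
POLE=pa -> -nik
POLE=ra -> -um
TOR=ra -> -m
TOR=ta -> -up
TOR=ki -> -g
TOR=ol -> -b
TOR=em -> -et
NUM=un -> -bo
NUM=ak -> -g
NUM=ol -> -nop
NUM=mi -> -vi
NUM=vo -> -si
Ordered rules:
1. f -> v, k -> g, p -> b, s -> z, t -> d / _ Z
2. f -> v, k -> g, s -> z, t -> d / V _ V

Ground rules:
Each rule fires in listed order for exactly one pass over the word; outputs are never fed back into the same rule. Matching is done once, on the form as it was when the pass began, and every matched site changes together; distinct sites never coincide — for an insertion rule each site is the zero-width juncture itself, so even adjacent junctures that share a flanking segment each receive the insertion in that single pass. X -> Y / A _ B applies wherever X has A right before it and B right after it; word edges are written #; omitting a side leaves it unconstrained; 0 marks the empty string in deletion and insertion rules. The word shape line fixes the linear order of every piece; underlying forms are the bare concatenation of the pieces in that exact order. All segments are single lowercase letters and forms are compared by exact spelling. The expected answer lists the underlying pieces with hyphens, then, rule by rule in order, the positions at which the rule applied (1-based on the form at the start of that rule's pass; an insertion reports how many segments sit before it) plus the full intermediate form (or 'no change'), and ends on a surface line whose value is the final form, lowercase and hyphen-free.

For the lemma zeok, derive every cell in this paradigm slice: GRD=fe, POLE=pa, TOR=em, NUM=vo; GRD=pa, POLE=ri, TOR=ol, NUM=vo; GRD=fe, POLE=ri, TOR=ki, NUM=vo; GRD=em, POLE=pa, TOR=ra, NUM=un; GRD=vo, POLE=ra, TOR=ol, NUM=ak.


cell GRD=fe, POLE=pa, TOR=em, NUM=vo:
underlying: pi-zeok-et-nik-si
1. f -> v, k -> g, p -> b, s -> z, t -> d / _ Z: no change
2. f -> v, k -> g, s -> z, t -> d / V _ V: fires at position(s) 6: pizeogetniksi
surface: pizeogetniksi

cell GRD=pa, POLE=ri, TOR=ol, NUM=vo:
underlying: pu-zeok-b-me-si
1. f -> v, k -> g, p -> b, s -> z, t -> d / _ Z: fires at position(s) 6: puzeogbmesi
2. f -> v, k -> g, s -> z, t -> d / V _ V: fires at position(s) 10: puzeogbmezi
surface: puzeogbmezi

cell GRD=fe, POLE=ri, TOR=ki, NUM=vo:
underlying: pi-zeok-g-me-si
1. f -> v, k -> g, p -> b, s -> z, t -> d / _ Z: fires at position(s) 6: pizeoggmesi
2. f -> v, k -> g, s -> z, t -> d / V _ V: fires at position(s) 10: pizeoggmezi
surface: pizeoggmezi

cell GRD=em, POLE=pa, TOR=ra, NUM=un:
underlying: gop-zeok-m-nik-bo
1. f -> v, k -> g, p -> b, s -> z, t -> d / _ Z: fires at position(s) 3, 11: gobzeokmnigbo
2. f -> v, k -> g, s -> z, t -> d / V _ V: no change
surface: gobzeokmnigbo

cell GRD=vo, POLE=ra, TOR=ol, NUM=ak:
underlying: zoz-zeok-b-um-g
1. f -> v, k -> g, p -> b, s -> z, t -> d / _ Z: fires at position(s) 7: zozzeogbumg
2. f -> v, k -> g, s -> z, t -> d / V _ V: no change
surface: zozzeogbumg


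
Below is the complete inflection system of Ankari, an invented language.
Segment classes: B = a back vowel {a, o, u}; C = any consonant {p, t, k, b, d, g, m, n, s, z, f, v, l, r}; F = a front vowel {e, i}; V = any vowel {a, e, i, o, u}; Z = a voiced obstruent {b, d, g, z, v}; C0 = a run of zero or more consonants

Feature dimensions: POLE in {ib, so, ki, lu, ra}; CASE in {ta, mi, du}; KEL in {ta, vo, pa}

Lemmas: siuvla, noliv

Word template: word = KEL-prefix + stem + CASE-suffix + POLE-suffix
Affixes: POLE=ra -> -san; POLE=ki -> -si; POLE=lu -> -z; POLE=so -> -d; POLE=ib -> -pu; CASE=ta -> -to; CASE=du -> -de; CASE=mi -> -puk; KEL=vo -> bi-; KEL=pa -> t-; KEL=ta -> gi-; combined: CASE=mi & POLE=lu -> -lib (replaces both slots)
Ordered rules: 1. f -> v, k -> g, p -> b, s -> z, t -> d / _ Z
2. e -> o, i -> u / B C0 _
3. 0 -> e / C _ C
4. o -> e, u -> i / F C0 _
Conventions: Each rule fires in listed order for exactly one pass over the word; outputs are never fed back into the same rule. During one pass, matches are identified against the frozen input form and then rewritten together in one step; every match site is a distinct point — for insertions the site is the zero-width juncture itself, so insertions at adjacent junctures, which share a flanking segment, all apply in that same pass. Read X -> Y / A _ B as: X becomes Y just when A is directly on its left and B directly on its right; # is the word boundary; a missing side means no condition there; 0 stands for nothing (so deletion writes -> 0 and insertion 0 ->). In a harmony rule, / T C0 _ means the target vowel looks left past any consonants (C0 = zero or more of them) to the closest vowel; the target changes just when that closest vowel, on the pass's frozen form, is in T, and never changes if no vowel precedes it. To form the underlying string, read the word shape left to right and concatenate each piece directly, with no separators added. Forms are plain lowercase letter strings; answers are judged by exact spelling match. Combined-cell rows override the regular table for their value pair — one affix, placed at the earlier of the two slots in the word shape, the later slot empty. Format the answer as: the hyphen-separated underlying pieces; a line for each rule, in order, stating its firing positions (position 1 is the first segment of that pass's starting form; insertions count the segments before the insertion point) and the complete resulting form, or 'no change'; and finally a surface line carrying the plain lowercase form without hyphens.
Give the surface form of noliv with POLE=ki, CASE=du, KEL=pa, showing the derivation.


underlying: t-noliv-de-si
1. f -> v, k -> g, p -> b, s -> z, t -> d / _ Z: no change
2. e -> o, i -> u / B C0 _: fires at position(s) 5: tnoluvdesi
3. 0 -> e / C _ C: inserts after position(s) 1, 6: tenoluvedesi
4. o -> e, u -> i / F C0 _: fires at position(s) 4: teneluvedesi
surface: teneluvedesi


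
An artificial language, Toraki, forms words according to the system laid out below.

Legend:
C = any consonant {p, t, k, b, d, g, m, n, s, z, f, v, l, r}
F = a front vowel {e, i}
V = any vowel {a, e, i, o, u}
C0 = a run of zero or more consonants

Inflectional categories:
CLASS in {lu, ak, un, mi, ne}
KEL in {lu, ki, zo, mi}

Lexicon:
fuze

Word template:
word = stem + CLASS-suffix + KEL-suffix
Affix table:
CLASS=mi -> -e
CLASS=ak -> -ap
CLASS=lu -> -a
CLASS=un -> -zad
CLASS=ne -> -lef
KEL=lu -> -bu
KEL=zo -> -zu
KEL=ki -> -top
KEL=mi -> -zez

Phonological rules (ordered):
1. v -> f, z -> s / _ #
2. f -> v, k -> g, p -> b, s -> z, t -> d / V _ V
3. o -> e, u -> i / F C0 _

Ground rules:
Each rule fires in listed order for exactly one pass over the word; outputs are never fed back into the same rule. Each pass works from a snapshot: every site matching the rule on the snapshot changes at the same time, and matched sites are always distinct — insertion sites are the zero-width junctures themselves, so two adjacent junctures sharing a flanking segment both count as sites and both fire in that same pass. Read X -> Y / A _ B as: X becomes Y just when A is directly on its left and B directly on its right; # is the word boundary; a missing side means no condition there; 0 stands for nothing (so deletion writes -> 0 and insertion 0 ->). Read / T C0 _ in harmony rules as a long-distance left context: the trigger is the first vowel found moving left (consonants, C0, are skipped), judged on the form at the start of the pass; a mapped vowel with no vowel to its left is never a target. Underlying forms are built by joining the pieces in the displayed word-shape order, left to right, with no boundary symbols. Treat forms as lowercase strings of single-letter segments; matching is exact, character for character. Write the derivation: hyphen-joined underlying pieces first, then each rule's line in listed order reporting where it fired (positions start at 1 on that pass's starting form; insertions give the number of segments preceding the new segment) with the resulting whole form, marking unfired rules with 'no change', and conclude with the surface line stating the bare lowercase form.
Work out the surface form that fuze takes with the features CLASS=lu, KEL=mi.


underlying: fuze-a-zez
1. v -> f, z -> s / _ #: fires at position(s) 8: fuzeazes
2. f -> v, k -> g, p -> b, s -> z, t -> d / V _ V: no change
3. o -> e, u -> i / F C0 _: no change
surface: fuzeazes


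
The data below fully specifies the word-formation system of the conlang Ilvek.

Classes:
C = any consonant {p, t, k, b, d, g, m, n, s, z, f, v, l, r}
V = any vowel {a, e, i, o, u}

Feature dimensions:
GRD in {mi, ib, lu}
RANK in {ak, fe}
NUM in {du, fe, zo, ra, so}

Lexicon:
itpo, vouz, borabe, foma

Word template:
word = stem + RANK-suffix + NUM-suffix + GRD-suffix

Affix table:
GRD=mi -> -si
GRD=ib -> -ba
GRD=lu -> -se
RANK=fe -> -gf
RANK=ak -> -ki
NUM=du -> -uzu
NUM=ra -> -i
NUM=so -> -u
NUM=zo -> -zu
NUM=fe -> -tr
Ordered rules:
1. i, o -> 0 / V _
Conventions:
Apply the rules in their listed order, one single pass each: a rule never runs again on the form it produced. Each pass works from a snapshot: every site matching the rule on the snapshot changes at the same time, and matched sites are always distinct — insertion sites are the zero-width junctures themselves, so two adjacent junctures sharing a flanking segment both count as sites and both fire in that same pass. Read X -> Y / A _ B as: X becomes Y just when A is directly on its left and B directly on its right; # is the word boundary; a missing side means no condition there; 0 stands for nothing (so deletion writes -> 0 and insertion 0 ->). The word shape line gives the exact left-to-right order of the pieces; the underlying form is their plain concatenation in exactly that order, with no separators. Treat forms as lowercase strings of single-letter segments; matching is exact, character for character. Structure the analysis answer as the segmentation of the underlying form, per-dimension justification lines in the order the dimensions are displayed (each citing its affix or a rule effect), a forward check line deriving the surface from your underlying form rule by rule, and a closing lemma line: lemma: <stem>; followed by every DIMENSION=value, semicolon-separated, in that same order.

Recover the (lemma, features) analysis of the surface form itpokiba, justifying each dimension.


underlying: itpo-ki-i-ba
GRD=ib - signalled by the affix -ba
RANK=ak - signalled by the affix -ki
NUM=ra - signalled by the affix -i
check: itpokiiba -> itpokiba
lemma: itpo; GRD=ib; RANK=ak; NUM=ra
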